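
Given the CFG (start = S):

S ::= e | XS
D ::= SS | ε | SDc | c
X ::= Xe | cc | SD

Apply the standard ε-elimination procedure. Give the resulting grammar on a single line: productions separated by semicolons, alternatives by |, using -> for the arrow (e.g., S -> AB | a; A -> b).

Nullable set: {D}.
Drop D -> ε.
D -> SDc: D nullable, giving SDc | Sc.
X -> SD: D nullable, giving S | SD.
Unchanged (no nullable symbols): S -> XS; S -> e; D -> SS; D -> c; X -> Xe; X -> cc.

S -> e | XS; D -> c | SS | Sc | SDc; X -> S | SD | Xe | cc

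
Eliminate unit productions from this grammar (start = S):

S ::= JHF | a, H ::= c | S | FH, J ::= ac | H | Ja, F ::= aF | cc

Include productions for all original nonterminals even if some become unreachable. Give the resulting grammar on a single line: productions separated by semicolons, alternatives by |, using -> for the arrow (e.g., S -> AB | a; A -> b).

S -> a | JHF; F -> aF | cc; H -> a | c | FH | JHF; J -> a | c | FH | Ja | ac | JHF

Unit productions: H->S, J->H.
Unit pairs (A ⇒* B via units): (H,S), (J,H), (J,S).
S: inherits non-unit rules of {S} → JHF | a.
F: inherits non-unit rules of {F} → aF | cc.
H: inherits non-unit rules of {H, S} → FH | JHF | a | c.
J: inherits non-unit rules of {H, J, S} → FH | JHF | Ja | a | ac | c.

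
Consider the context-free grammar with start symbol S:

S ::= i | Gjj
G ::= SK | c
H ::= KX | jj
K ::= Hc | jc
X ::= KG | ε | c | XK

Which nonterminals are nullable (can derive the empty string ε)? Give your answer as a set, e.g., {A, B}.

{X}

Directly nullable (have an ε-rule): {X}.
Not nullable: G, H, K, S — each has a terminal in every rule's right-hand side or depends on a non-nullable symbol.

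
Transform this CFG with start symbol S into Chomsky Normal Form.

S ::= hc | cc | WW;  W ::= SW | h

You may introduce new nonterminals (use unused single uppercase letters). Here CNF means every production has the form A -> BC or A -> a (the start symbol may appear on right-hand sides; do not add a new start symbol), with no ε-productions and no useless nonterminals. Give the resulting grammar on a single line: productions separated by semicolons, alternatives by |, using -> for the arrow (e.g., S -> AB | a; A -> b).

No ε-productions.
No unit productions to eliminate.
TERM: introduce A -> c, B -> h and substitute in every rule of length ≥2.

S -> AA | BA | WW; A -> c; B -> h; W -> h | SW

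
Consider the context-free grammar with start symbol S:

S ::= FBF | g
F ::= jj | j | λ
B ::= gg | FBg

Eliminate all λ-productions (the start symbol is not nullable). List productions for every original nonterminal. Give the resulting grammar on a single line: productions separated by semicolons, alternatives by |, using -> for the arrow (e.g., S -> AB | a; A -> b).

Nullable set: {F}.
S -> FBF: F, F nullable, giving B | BF | FB | FBF.
B -> FBg: F nullable, giving Bg | FBg.
Drop F -> λ.
Unchanged (no nullable symbols): S -> g; B -> gg; F -> j; F -> jj.

S -> B | g | BF | FB | FBF; B -> Bg | gg | FBg; F -> j | jj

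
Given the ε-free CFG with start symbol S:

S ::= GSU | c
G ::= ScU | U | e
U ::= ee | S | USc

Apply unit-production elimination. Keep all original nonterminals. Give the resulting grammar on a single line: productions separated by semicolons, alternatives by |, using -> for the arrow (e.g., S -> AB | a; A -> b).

Unit productions: G->U, U->S.
Unit pairs (A ⇒* B via units): (G,S), (G,U), (U,S).
S: inherits non-unit rules of {S} → GSU | c.
G: inherits non-unit rules of {G, S, U} → GSU | ScU | USc | c | e | ee.
U: inherits non-unit rules of {S, U} → GSU | USc | c | ee.

S -> c | GSU; G -> c | e | ee | GSU | ScU | USc; U -> c | ee | GSU | USc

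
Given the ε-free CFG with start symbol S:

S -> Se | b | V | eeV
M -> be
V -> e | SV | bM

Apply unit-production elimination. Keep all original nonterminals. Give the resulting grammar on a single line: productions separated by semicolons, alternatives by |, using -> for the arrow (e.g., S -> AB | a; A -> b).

S -> b | e | SV | Se | bM | eeV; M -> be; V -> e | SV | bM

Unit productions: S->V.
Unit pairs (A ⇒* B via units): (S,V).
S: inherits non-unit rules of {S, V} → SV | Se | b | bM | e | eeV.
M: inherits non-unit rules of {M} → be.
V: inherits non-unit rules of {V} → SV | bM | e.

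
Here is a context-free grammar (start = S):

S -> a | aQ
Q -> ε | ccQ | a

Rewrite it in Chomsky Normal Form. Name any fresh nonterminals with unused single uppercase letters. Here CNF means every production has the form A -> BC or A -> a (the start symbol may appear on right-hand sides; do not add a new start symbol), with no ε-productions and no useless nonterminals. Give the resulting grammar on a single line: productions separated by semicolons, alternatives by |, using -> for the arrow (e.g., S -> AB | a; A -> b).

S -> a | BQ; A -> c; B -> a; C -> AQ; Q -> a | AA | AC

Nullable: {Q}; after ε-elimination: S -> a | aQ; Q -> a | cc | ccQ.
No unit productions to eliminate.
TERM: introduce B -> a, A -> c and substitute in every rule of length ≥2.
BIN: Q -> AAQ becomes Q -> AC, C -> AQ.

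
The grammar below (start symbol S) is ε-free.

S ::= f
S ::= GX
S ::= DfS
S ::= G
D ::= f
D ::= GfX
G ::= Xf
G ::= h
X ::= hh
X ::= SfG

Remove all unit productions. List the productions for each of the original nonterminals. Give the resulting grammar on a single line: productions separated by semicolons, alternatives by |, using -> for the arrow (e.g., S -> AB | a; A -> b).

S -> f | h | GX | Xf | DfS; D -> f | GfX; G -> h | Xf; X -> hh | SfG

Unit productions: S->G.
Unit pairs (A ⇒* B via units): (S,G).
S: inherits non-unit rules of {G, S} → DfS | GX | Xf | f | h.
D: inherits non-unit rules of {D} → GfX | f.
G: inherits non-unit rules of {G} → Xf | h.
X: inherits non-unit rules of {X} → SfG | hh.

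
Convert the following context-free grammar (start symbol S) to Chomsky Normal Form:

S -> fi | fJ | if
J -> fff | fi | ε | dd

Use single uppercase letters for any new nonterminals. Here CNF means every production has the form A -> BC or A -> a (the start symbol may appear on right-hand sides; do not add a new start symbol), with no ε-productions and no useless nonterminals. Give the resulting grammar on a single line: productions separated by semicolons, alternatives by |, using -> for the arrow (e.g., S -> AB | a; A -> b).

Nullable: {J}; after ε-elimination: S -> f | fJ | fi | if; J -> dd | fi | fff.
No unit productions to eliminate.
TERM: introduce A -> d, B -> f, C -> i and substitute in every rule of length ≥2.
BIN: J -> BBB becomes J -> BD, D -> BB.

S -> f | BC | BJ | CB; A -> d; B -> f; C -> i; D -> BB; J -> AA | BC | BD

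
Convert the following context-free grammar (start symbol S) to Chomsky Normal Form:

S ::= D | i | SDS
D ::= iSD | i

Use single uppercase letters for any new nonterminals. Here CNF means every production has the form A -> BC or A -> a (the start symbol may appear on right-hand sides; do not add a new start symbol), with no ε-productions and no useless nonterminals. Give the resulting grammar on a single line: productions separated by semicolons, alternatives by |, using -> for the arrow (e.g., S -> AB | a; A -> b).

No ε-productions.
After unit-elimination: S -> i | SDS | iSD; D -> i | iSD.
TERM: introduce A -> i and substitute in every rule of length ≥2.
BIN: D -> ASD becomes D -> AB, B -> SD; S -> ASD becomes S -> AC, C -> SD; S -> SDS becomes S -> SE, E -> DS.

S -> i | AC | SE; A -> i; B -> SD; C -> SD; D -> i | AB; E -> DS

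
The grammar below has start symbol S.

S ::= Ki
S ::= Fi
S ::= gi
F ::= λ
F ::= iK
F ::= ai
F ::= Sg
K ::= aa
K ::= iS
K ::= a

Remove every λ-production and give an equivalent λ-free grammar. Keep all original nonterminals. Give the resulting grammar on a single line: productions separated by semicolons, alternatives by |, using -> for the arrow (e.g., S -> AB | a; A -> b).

S -> i | Fi | Ki | gi; F -> Sg | ai | iK; K -> a | aa | iS

Nullable set: {F}.
S -> Fi: F nullable, giving Fi | i.
Drop F -> λ.
Unchanged (no nullable symbols): S -> Ki; S -> gi; F -> Sg; F -> ai; F -> iK; K -> a; K -> aa; K -> iS.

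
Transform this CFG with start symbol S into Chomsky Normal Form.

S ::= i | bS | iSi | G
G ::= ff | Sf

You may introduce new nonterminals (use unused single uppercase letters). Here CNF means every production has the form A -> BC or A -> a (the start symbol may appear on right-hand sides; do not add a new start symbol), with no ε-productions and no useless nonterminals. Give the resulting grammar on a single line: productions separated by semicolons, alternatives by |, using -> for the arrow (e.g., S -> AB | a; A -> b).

S -> i | AA | BS | CD | SA; A -> f; B -> b; C -> i; D -> SC

No ε-productions.
After unit-elimination: S -> i | Sf | bS | ff | iSi; G -> Sf | ff.
TERM: introduce B -> b, A -> f, C -> i and substitute in every rule of length ≥2.
BIN: S -> CSC becomes S -> CD, D -> SC.
Drop unreachable/unproductive: G.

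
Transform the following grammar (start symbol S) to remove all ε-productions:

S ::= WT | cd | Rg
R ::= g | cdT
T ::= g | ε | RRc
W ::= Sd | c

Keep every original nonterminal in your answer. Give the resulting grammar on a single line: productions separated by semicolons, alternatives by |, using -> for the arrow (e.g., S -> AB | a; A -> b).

S -> W | Rg | WT | cd; R -> g | cd | cdT; T -> g | RRc; W -> c | Sd

Nullable set: {T}.
S -> WT: T nullable, giving W | WT.
R -> cdT: T nullable, giving cd | cdT.
Drop T -> ε.
Unchanged (no nullable symbols): S -> Rg; S -> cd; R -> g; T -> RRc; T -> g; W -> Sd; W -> c.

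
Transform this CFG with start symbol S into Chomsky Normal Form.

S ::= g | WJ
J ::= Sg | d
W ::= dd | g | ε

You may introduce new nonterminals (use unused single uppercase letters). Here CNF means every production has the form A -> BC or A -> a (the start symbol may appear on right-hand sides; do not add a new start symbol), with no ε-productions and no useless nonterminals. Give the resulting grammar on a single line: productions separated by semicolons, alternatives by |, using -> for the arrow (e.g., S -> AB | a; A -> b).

S -> d | g | SA | WJ; A -> g; B -> d; J -> d | SA; W -> g | BB

Nullable: {W}; after ε-elimination: S -> J | g | WJ; J -> d | Sg; W -> g | dd.
After unit-elimination: S -> d | g | Sg | WJ; J -> d | Sg; W -> g | dd.
TERM: introduce B -> d, A -> g and substitute in every rule of length ≥2.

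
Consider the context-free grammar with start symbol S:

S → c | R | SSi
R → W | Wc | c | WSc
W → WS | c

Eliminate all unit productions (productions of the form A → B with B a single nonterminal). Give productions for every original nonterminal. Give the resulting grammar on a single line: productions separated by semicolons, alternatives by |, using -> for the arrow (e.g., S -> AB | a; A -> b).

S -> c | WS | Wc | SSi | WSc; R -> c | WS | Wc | WSc; W -> c | WS

Unit productions: R->W, S->R.
Unit pairs (A ⇒* B via units): (R,W), (S,R), (S,W).
S: inherits non-unit rules of {R, S, W} → SSi | WS | WSc | Wc | c.
R: inherits non-unit rules of {R, W} → WS | WSc | Wc | c.
W: inherits non-unit rules of {W} → WS | c.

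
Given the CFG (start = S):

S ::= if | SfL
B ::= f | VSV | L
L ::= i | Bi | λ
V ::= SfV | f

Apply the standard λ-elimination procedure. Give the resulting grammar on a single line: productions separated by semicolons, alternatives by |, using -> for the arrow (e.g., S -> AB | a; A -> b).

S -> Sf | if | SfL; B -> L | f | VSV; L -> i | Bi; V -> f | SfV

Nullable set: {B, L}.
S -> SfL: L nullable, giving Sf | SfL.
B -> L: L nullable, giving L.
Drop L -> λ.
L -> Bi: B nullable, giving Bi | i.
Unchanged (no nullable symbols): S -> if; B -> VSV; B -> f; L -> i; V -> SfV; V -> f.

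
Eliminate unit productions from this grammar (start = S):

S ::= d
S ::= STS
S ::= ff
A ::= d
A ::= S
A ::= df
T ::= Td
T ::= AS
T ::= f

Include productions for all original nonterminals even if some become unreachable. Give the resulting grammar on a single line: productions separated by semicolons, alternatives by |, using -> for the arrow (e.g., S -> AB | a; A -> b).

Unit productions: A->S.
Unit pairs (A ⇒* B via units): (A,S).
S: inherits non-unit rules of {S} → STS | d | ff.
A: inherits non-unit rules of {A, S} → STS | d | df | ff.
T: inherits non-unit rules of {T} → AS | Td | f.

S -> d | ff | STS; A -> d | df | ff | STS; T -> f | AS | Td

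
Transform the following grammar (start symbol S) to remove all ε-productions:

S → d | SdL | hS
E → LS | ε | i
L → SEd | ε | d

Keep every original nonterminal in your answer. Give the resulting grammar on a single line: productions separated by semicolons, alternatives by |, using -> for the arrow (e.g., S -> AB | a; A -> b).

S -> d | Sd | hS | SdL; E -> S | i | LS; L -> d | Sd | SEd

Nullable set: {E, L}.
S -> SdL: L nullable, giving Sd | SdL.
Drop E -> ε.
E -> LS: L nullable, giving LS | S.
Drop L -> ε.
L -> SEd: E nullable, giving SEd | Sd.
Unchanged (no nullable symbols): S -> d; S -> hS; E -> i; L -> d.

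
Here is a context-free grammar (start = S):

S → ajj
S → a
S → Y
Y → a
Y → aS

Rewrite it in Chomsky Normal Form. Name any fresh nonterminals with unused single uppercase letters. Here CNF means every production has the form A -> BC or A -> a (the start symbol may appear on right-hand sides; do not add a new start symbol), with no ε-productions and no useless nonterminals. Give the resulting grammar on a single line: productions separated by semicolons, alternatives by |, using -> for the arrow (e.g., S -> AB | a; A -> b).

S -> a | AC | AS; A -> a; B -> j; C -> BB

No ε-productions.
After unit-elimination: S -> a | aS | ajj; Y -> a | aS.
TERM: introduce A -> a, B -> j and substitute in every rule of length ≥2.
BIN: S -> ABB becomes S -> AC, C -> BB.
Drop unreachable/unproductive: Y.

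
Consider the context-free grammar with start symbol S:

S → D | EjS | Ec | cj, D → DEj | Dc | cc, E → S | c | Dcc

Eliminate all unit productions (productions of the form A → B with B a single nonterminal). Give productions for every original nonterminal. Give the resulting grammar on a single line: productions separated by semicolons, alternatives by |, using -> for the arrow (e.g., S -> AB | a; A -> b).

S -> Dc | Ec | cc | cj | DEj | EjS; D -> Dc | cc | DEj; E -> c | Dc | Ec | cc | cj | DEj | Dcc | EjS

Unit productions: E->S, S->D.
Unit pairs (A ⇒* B via units): (E,D), (E,S), (S,D).
S: inherits non-unit rules of {D, S} → DEj | Dc | Ec | EjS | cc | cj.
D: inherits non-unit rules of {D} → DEj | Dc | cc.
E: inherits non-unit rules of {D, E, S} → DEj | Dc | Dcc | Ec | EjS | c | cc | cj.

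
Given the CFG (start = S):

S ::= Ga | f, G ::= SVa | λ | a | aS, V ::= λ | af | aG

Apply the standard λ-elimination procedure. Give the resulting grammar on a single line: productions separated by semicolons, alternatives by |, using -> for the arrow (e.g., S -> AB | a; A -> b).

S -> a | f | Ga; G -> a | Sa | aS | SVa; V -> a | aG | af

Nullable set: {G, V}.
S -> Ga: G nullable, giving Ga | a.
Drop G -> λ.
G -> SVa: V nullable, giving SVa | Sa.
Drop V -> λ.
V -> aG: G nullable, giving a | aG.
Unchanged (no nullable symbols): S -> f; G -> a; G -> aS; V -> af.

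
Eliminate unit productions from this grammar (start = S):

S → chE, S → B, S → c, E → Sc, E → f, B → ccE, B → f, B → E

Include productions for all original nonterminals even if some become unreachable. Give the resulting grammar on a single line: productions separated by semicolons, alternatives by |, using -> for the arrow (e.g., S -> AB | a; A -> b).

Unit productions: B->E, S->B.
Unit pairs (A ⇒* B via units): (B,E), (S,B), (S,E).
S: inherits non-unit rules of {B, E, S} → Sc | c | ccE | chE | f.
B: inherits non-unit rules of {B, E} → Sc | ccE | f.
E: inherits non-unit rules of {E} → Sc | f.

S -> c | f | Sc | ccE | chE; B -> f | Sc | ccE; E -> f | Sc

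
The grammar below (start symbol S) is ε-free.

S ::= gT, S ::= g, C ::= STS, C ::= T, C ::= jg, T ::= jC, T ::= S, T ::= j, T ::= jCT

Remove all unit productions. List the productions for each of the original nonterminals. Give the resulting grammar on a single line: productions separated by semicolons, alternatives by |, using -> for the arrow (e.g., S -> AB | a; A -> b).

Unit productions: C->T, T->S.
Unit pairs (A ⇒* B via units): (C,S), (C,T), (T,S).
S: inherits non-unit rules of {S} → g | gT.
C: inherits non-unit rules of {C, S, T} → STS | g | gT | j | jC | jCT | jg.
T: inherits non-unit rules of {S, T} → g | gT | j | jC | jCT.

S -> g | gT; C -> g | j | gT | jC | jg | STS | jCT; T -> g | j | gT | jC | jCT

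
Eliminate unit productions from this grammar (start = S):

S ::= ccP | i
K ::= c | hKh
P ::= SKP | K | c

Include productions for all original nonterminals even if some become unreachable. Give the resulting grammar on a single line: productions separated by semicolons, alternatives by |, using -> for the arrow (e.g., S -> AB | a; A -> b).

S -> i | ccP; K -> c | hKh; P -> c | SKP | hKh

Unit productions: P->K.
Unit pairs (A ⇒* B via units): (P,K).
S: inherits non-unit rules of {S} → ccP | i.
K: inherits non-unit rules of {K} → c | hKh.
P: inherits non-unit rules of {K, P} → SKP | c | hKh.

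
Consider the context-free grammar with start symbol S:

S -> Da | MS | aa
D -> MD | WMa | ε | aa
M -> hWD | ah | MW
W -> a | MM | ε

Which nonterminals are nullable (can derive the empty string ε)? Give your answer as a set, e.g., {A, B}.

Directly nullable (have an ε-rule): {D, W}.
Not nullable: M, S — each has a terminal in every rule's right-hand side or depends on a non-nullable symbol.

{D, W}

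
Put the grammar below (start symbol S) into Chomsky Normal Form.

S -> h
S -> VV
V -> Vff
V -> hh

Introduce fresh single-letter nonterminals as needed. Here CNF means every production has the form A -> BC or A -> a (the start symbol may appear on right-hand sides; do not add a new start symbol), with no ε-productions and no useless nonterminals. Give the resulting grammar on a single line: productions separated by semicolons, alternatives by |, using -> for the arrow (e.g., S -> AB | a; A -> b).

No ε-productions.
No unit productions to eliminate.
TERM: introduce A -> f, B -> h and substitute in every rule of length ≥2.
BIN: V -> VAA becomes V -> VC, C -> AA.

S -> h | VV; A -> f; B -> h; C -> AA; V -> BB | VC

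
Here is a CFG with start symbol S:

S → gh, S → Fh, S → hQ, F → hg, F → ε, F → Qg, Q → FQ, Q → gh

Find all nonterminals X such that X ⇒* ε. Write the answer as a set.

{F}

Directly nullable (have an ε-rule): {F}.
Not nullable: Q, S — each has a terminal in every rule's right-hand side or depends on a non-nullable symbol.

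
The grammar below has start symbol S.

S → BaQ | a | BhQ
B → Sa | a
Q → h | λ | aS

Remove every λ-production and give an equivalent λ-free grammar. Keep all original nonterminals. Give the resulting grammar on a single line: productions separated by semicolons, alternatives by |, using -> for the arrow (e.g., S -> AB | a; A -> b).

S -> a | Ba | Bh | BaQ | BhQ; B -> a | Sa; Q -> h | aS

Nullable set: {Q}.
S -> BaQ: Q nullable, giving Ba | BaQ.
S -> BhQ: Q nullable, giving Bh | BhQ.
Drop Q -> λ.
Unchanged (no nullable symbols): S -> a; B -> Sa; B -> a; Q -> aS; Q -> h.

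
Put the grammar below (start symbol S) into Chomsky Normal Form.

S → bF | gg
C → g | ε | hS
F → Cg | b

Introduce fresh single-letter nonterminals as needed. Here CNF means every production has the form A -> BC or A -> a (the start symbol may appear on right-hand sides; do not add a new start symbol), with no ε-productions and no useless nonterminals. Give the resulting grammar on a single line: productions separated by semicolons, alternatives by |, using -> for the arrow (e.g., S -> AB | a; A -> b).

Nullable: {C}; after ε-elimination: S -> bF | gg; C -> g | hS; F -> b | g | Cg.
No unit productions to eliminate.
TERM: introduce D -> b, B -> g, A -> h and substitute in every rule of length ≥2.

S -> BB | DF; A -> h; B -> g; C -> g | AS; D -> b; F -> b | g | CB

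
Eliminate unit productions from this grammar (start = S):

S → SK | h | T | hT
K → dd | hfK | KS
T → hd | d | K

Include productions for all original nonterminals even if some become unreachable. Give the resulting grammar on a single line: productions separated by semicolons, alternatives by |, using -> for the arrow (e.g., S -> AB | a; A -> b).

S -> d | h | KS | SK | dd | hT | hd | hfK; K -> KS | dd | hfK; T -> d | KS | dd | hd | hfK

Unit productions: S->T, T->K.
Unit pairs (A ⇒* B via units): (S,K), (S,T), (T,K).
S: inherits non-unit rules of {K, S, T} → KS | SK | d | dd | h | hT | hd | hfK.
K: inherits non-unit rules of {K} → KS | dd | hfK.
T: inherits non-unit rules of {K, T} → KS | d | dd | hd | hfK.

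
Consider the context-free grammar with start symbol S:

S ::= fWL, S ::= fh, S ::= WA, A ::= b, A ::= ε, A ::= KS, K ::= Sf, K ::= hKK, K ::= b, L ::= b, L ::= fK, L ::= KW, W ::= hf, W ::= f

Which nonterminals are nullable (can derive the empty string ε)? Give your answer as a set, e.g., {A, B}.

Directly nullable (have an ε-rule): {A}.
Not nullable: K, L, S, W — each has a terminal in every rule's right-hand side or depends on a non-nullable symbol.

{A}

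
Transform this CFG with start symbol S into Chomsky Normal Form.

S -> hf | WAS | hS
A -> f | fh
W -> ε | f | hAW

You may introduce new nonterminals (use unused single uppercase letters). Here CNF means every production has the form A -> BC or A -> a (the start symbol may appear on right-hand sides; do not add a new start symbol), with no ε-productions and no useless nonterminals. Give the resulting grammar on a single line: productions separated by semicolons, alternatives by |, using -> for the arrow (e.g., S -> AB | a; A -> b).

S -> AS | CB | CS | WD; A -> f | BC; B -> f; C -> h; D -> AS; E -> AW; W -> f | CA | CE

Nullable: {W}; after ε-elimination: S -> AS | hS | hf | WAS; A -> f | fh; W -> f | hA | hAW.
No unit productions to eliminate.
TERM: introduce B -> f, C -> h and substitute in every rule of length ≥2.
BIN: S -> WAS becomes S -> WD, D -> AS; W -> CAW becomes W -> CE, E -> AW.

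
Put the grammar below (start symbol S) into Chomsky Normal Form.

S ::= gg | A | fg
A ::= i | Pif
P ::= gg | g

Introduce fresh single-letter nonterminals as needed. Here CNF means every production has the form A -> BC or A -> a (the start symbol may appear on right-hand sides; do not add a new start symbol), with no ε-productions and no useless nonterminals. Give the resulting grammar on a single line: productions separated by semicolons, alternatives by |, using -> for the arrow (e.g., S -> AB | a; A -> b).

No ε-productions.
After unit-elimination: S -> i | fg | gg | Pif; A -> i | Pif; P -> g | gg.
TERM: introduce C -> f, D -> g, B -> i and substitute in every rule of length ≥2.
BIN: A -> PBC becomes A -> PE, E -> BC; S -> PBC becomes S -> PF, F -> BC.
Drop unreachable/unproductive: A.

S -> i | CD | DD | PF; B -> i; C -> f; D -> g; F -> BC; P -> g | DD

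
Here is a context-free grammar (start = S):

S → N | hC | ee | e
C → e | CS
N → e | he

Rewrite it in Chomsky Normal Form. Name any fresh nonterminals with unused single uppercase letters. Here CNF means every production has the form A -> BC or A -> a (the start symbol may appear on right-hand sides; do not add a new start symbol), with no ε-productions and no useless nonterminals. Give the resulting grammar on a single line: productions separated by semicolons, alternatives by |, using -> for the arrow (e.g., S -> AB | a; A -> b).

No ε-productions.
After unit-elimination: S -> e | ee | hC | he; C -> e | CS; N -> e | he.
TERM: introduce B -> e, A -> h and substitute in every rule of length ≥2.
Drop unreachable/unproductive: N.

S -> e | AB | AC | BB; A -> h; B -> e; C -> e | CS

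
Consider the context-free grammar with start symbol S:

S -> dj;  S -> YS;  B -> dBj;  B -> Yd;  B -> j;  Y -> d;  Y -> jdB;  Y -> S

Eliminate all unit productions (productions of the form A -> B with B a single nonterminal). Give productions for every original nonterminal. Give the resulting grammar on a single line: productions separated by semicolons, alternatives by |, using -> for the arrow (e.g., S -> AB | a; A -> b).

S -> YS | dj; B -> j | Yd | dBj; Y -> d | YS | dj | jdB

Unit productions: Y->S.
Unit pairs (A ⇒* B via units): (Y,S).
S: inherits non-unit rules of {S} → YS | dj.
B: inherits non-unit rules of {B} → Yd | dBj | j.
Y: inherits non-unit rules of {S, Y} → YS | d | dj | jdB.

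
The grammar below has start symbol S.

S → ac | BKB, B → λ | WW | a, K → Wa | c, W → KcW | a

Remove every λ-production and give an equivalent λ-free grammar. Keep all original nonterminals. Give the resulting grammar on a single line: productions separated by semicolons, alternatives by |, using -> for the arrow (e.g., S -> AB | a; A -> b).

Nullable set: {B}.
S -> BKB: B, B nullable, giving BK | BKB | K | KB.
Drop B -> λ.
Unchanged (no nullable symbols): S -> ac; B -> WW; B -> a; K -> Wa; K -> c; W -> KcW; W -> a.

S -> K | BK | KB | ac | BKB; B -> a | WW; K -> c | Wa; W -> a | KcW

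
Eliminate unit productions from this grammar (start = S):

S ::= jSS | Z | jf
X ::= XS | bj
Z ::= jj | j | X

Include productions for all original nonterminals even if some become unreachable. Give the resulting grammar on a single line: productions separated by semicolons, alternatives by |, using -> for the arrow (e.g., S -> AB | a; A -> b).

Unit productions: S->Z, Z->X.
Unit pairs (A ⇒* B via units): (S,X), (S,Z), (Z,X).
S: inherits non-unit rules of {S, X, Z} → XS | bj | j | jSS | jf | jj.
X: inherits non-unit rules of {X} → XS | bj.
Z: inherits non-unit rules of {X, Z} → XS | bj | j | jj.

S -> j | XS | bj | jf | jj | jSS; X -> XS | bj; Z -> j | XS | bj | jj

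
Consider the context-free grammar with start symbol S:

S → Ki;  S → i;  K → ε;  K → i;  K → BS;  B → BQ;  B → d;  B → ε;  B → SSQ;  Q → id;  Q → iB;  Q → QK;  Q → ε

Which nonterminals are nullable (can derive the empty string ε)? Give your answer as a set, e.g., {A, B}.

Directly nullable (have an ε-rule): {B, K, Q}.
Not nullable: S — each has a terminal in every rule's right-hand side or depends on a non-nullable symbol.

{B, K, Q}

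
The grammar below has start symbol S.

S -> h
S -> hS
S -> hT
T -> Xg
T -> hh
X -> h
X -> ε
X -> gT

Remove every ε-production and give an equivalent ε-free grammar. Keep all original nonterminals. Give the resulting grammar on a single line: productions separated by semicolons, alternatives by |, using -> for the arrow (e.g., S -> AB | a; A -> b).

S -> h | hS | hT; T -> g | Xg | hh; X -> h | gT

Nullable set: {X}.
T -> Xg: X nullable, giving Xg | g.
Drop X -> ε.
Unchanged (no nullable symbols): S -> h; S -> hS; S -> hT; T -> hh; X -> gT; X -> h.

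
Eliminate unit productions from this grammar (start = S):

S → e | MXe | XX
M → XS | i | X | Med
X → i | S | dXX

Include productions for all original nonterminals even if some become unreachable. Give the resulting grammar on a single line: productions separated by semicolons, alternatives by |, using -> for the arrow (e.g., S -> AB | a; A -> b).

S -> e | XX | MXe; M -> e | i | XS | XX | MXe | Med | dXX; X -> e | i | XX | MXe | dXX

Unit productions: M->X, X->S.
Unit pairs (A ⇒* B via units): (M,S), (M,X), (X,S).
S: inherits non-unit rules of {S} → MXe | XX | e.
M: inherits non-unit rules of {M, S, X} → MXe | Med | XS | XX | dXX | e | i.
X: inherits non-unit rules of {S, X} → MXe | XX | dXX | e | i.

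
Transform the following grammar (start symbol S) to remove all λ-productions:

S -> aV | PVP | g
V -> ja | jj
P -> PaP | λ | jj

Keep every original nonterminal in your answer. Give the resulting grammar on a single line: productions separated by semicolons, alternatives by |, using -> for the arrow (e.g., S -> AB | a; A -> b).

S -> V | g | PV | VP | aV | PVP; P -> a | Pa | aP | jj | PaP; V -> ja | jj

Nullable set: {P}.
S -> PVP: P, P nullable, giving PV | PVP | V | VP.
Drop P -> λ.
P -> PaP: P, P nullable, giving Pa | PaP | a | aP.
Unchanged (no nullable symbols): S -> aV; S -> g; P -> jj; V -> ja; V -> jj.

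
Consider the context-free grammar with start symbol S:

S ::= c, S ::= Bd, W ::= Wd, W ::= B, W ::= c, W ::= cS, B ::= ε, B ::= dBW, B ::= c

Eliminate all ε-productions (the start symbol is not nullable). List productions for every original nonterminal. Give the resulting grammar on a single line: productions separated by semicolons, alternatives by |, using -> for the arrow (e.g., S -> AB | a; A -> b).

Nullable set: {B, W}.
S -> Bd: B nullable, giving Bd | d.
Drop B -> ε.
B -> dBW: B, W nullable, giving d | dB | dBW | dW.
W -> B: B nullable, giving B.
W -> Wd: W nullable, giving Wd | d.
Unchanged (no nullable symbols): S -> c; B -> c; W -> c; W -> cS.

S -> c | d | Bd; B -> c | d | dB | dW | dBW; W -> B | c | d | Wd | cS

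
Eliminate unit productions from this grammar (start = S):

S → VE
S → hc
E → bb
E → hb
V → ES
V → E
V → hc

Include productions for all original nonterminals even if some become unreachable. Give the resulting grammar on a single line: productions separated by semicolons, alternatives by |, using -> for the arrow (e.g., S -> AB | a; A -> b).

Unit productions: V->E.
Unit pairs (A ⇒* B via units): (V,E).
S: inherits non-unit rules of {S} → VE | hc.
E: inherits non-unit rules of {E} → bb | hb.
V: inherits non-unit rules of {E, V} → ES | bb | hb | hc.

S -> VE | hc; E -> bb | hb; V -> ES | bb | hb | hc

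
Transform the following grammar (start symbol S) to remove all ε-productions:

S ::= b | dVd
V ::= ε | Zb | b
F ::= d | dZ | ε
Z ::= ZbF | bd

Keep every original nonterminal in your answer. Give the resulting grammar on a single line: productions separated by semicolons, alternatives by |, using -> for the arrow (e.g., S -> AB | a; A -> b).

Nullable set: {F, V}.
S -> dVd: V nullable, giving dVd | dd.
Drop F -> ε.
Drop V -> ε.
Z -> ZbF: F nullable, giving Zb | ZbF.
Unchanged (no nullable symbols): S -> b; F -> d; F -> dZ; V -> Zb; V -> b; Z -> bd.

S -> b | dd | dVd; F -> d | dZ; V -> b | Zb; Z -> Zb | bd | ZbF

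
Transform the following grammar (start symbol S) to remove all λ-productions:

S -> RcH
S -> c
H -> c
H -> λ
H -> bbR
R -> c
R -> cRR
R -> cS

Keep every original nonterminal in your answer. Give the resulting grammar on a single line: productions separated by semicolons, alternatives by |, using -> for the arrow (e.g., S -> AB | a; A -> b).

S -> c | Rc | RcH; H -> c | bbR; R -> c | cS | cRR

Nullable set: {H}.
S -> RcH: H nullable, giving Rc | RcH.
Drop H -> λ.
Unchanged (no nullable symbols): S -> c; H -> bbR; H -> c; R -> c; R -> cRR; R -> cS.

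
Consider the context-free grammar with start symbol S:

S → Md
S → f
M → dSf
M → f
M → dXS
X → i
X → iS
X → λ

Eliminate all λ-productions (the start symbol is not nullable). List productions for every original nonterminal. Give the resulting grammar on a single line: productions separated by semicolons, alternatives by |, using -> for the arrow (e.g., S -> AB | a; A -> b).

S -> f | Md; M -> f | dS | dSf | dXS; X -> i | iS

Nullable set: {X}.
M -> dXS: X nullable, giving dS | dXS.
Drop X -> λ.
Unchanged (no nullable symbols): S -> Md; S -> f; M -> dSf; M -> f; X -> i; X -> iS.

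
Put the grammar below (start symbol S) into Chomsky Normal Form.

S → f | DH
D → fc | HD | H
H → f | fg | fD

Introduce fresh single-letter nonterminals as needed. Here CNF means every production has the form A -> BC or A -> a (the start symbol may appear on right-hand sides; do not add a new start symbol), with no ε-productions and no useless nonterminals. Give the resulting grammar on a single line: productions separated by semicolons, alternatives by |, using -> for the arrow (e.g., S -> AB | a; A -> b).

S -> f | DH; A -> f; B -> c; C -> g; D -> f | AB | AC | AD | HD; H -> f | AC | AD

No ε-productions.
After unit-elimination: S -> f | DH; D -> f | HD | fD | fc | fg; H -> f | fD | fg.
TERM: introduce B -> c, A -> f, C -> g and substitute in every rule of length ≥2.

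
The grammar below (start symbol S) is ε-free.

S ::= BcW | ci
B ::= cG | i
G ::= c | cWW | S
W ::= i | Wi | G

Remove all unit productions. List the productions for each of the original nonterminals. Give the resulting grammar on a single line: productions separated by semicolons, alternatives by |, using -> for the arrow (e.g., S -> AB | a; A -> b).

S -> ci | BcW; B -> i | cG; G -> c | ci | BcW | cWW; W -> c | i | Wi | ci | BcW | cWW

Unit productions: G->S, W->G.
Unit pairs (A ⇒* B via units): (G,S), (W,G), (W,S).
S: inherits non-unit rules of {S} → BcW | ci.
B: inherits non-unit rules of {B} → cG | i.
G: inherits non-unit rules of {G, S} → BcW | c | cWW | ci.
W: inherits non-unit rules of {G, S, W} → BcW | Wi | c | cWW | ci | i.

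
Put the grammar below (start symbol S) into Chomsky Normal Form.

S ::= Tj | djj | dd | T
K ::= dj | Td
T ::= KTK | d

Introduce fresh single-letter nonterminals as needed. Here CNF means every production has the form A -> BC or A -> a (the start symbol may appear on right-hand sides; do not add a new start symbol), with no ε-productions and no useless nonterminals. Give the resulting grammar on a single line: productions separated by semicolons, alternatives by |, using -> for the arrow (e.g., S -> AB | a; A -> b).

S -> d | AA | AC | KD | TB; A -> d; B -> j; C -> BB; D -> TK; E -> TK; K -> AB | TA; T -> d | KE

No ε-productions.
After unit-elimination: S -> d | Tj | dd | KTK | djj; K -> Td | dj; T -> d | KTK.
TERM: introduce A -> d, B -> j and substitute in every rule of length ≥2.
BIN: S -> ABB becomes S -> AC, C -> BB; S -> KTK becomes S -> KD, D -> TK; T -> KTK becomes T -> KE, E -> TK.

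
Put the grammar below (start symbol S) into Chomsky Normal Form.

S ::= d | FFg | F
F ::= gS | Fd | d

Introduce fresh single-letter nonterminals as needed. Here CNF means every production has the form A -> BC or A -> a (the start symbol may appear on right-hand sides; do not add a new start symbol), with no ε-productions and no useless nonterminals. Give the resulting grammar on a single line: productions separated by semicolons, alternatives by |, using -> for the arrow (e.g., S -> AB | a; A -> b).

No ε-productions.
After unit-elimination: S -> d | Fd | gS | FFg; F -> d | Fd | gS.
TERM: introduce A -> d, B -> g and substitute in every rule of length ≥2.
BIN: S -> FFB becomes S -> FC, C -> FB.

S -> d | BS | FA | FC; A -> d; B -> g; C -> FB; F -> d | BS | FA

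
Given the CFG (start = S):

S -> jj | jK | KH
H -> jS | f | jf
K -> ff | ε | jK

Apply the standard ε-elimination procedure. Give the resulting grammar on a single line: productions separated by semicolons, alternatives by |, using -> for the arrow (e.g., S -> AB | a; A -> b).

Nullable set: {K}.
S -> KH: K nullable, giving H | KH.
S -> jK: K nullable, giving j | jK.
Drop K -> ε.
K -> jK: K nullable, giving j | jK.
Unchanged (no nullable symbols): S -> jj; H -> f; H -> jS; H -> jf; K -> ff.

S -> H | j | KH | jK | jj; H -> f | jS | jf; K -> j | ff | jK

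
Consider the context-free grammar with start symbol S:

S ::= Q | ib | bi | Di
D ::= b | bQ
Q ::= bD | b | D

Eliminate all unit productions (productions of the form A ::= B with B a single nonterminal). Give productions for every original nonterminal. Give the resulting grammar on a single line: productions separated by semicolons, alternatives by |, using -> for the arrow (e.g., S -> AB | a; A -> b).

Unit productions: Q->D, S->Q.
Unit pairs (A ⇒* B via units): (Q,D), (S,D), (S,Q).
S: inherits non-unit rules of {D, Q, S} → Di | b | bD | bQ | bi | ib.
D: inherits non-unit rules of {D} → b | bQ.
Q: inherits non-unit rules of {D, Q} → b | bD | bQ.

S -> b | Di | bD | bQ | bi | ib; D -> b | bQ; Q -> b | bD | bQ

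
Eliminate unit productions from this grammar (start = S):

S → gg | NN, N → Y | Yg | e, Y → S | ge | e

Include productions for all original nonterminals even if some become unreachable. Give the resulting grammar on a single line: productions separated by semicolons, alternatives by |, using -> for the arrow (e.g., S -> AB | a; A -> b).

S -> NN | gg; N -> e | NN | Yg | ge | gg; Y -> e | NN | ge | gg

Unit productions: N->Y, Y->S.
Unit pairs (A ⇒* B via units): (N,S), (N,Y), (Y,S).
S: inherits non-unit rules of {S} → NN | gg.
N: inherits non-unit rules of {N, S, Y} → NN | Yg | e | ge | gg.
Y: inherits non-unit rules of {S, Y} → NN | e | ge | gg.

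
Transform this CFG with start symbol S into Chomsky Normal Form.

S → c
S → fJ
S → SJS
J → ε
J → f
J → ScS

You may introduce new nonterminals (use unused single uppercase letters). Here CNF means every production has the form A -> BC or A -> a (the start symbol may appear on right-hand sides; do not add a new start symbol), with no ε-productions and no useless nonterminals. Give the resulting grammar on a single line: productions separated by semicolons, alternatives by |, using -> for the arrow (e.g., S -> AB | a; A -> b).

Nullable: {J}; after ε-elimination: S -> c | f | SS | fJ | SJS; J -> f | ScS.
No unit productions to eliminate.
TERM: introduce A -> c, B -> f and substitute in every rule of length ≥2.
BIN: J -> SAS becomes J -> SC, C -> AS; S -> SJS becomes S -> SD, D -> JS.

S -> c | f | BJ | SD | SS; A -> c; B -> f; C -> AS; D -> JS; J -> f | SC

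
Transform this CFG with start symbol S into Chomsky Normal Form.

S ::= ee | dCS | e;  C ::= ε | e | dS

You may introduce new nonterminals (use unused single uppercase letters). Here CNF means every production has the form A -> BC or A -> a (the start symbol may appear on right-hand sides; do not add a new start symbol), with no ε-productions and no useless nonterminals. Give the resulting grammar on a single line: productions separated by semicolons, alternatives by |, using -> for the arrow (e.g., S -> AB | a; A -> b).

S -> e | AD | AS | BB; A -> d; B -> e; C -> e | AS; D -> CS

Nullable: {C}; after ε-elimination: S -> e | dS | ee | dCS; C -> e | dS.
No unit productions to eliminate.
TERM: introduce A -> d, B -> e and substitute in every rule of length ≥2.
BIN: S -> ACS becomes S -> AD, D -> CS.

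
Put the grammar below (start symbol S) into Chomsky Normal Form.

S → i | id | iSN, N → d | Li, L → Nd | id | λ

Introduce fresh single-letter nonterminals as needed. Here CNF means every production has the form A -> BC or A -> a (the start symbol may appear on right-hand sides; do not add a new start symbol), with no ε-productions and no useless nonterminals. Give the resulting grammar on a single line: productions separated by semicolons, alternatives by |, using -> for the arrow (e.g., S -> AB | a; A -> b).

Nullable: {L}; after ε-elimination: S -> i | id | iSN; L -> Nd | id; N -> d | i | Li.
No unit productions to eliminate.
TERM: introduce A -> d, B -> i and substitute in every rule of length ≥2.
BIN: S -> BSN becomes S -> BC, C -> SN.

S -> i | BA | BC; A -> d; B -> i; C -> SN; L -> BA | NA; N -> d | i | LB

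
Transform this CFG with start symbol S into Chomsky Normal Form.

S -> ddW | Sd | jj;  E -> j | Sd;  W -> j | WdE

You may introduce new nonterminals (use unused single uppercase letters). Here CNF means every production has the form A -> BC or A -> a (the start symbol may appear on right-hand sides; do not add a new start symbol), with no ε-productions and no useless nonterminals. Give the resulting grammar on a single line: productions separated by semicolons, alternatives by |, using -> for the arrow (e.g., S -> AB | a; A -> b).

S -> AC | BB | SA; A -> d; B -> j; C -> AW; D -> AE; E -> j | SA; W -> j | WD

No ε-productions.
No unit productions to eliminate.
TERM: introduce A -> d, B -> j and substitute in every rule of length ≥2.
BIN: S -> AAW becomes S -> AC, C -> AW; W -> WAE becomes W -> WD, D -> AE.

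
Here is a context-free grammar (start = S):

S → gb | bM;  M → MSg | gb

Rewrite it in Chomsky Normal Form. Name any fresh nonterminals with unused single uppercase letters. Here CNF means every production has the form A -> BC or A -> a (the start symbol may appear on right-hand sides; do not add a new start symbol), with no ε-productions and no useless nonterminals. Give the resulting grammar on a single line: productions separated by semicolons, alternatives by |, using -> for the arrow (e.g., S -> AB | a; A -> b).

S -> AB | BM; A -> g; B -> b; C -> SA; M -> AB | MC

No ε-productions.
No unit productions to eliminate.
TERM: introduce B -> b, A -> g and substitute in every rule of length ≥2.
BIN: M -> MSA becomes M -> MC, C -> SA.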